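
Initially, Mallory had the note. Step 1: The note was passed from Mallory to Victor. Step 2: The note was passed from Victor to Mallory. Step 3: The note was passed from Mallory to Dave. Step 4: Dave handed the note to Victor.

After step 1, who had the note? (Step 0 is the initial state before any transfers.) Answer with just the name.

Tracking the note holder through step 1:
After step 0 (start): Mallory
After step 1: Victor

At step 1, the holder is Victor.

Answer: Victor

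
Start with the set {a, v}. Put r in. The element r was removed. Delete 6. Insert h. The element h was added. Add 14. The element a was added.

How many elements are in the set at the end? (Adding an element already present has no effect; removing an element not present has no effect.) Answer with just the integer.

Tracking the set through each operation:
Start: {a, v}
Event 1 (add r): added. Set: {a, r, v}
Event 2 (remove r): removed. Set: {a, v}
Event 3 (remove 6): not present, no change. Set: {a, v}
Event 4 (add h): added. Set: {a, h, v}
Event 5 (add h): already present, no change. Set: {a, h, v}
Event 6 (add 14): added. Set: {14, a, h, v}
Event 7 (add a): already present, no change. Set: {14, a, h, v}

Final set: {14, a, h, v} (size 4)

Answer: 4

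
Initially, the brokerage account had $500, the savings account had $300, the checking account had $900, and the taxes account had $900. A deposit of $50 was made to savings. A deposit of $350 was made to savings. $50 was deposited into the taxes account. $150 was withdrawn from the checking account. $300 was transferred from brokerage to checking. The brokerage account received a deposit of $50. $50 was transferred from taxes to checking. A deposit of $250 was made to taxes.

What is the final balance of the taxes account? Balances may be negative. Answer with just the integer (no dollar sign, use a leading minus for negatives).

Tracking account balances step by step:
Start: brokerage=500, savings=300, checking=900, taxes=900
Event 1 (deposit 50 to savings): savings: 300 + 50 = 350. Balances: brokerage=500, savings=350, checking=900, taxes=900
Event 2 (deposit 350 to savings): savings: 350 + 350 = 700. Balances: brokerage=500, savings=700, checking=900, taxes=900
Event 3 (deposit 50 to taxes): taxes: 900 + 50 = 950. Balances: brokerage=500, savings=700, checking=900, taxes=950
Event 4 (withdraw 150 from checking): checking: 900 - 150 = 750. Balances: brokerage=500, savings=700, checking=750, taxes=950
Event 5 (transfer 300 brokerage -> checking): brokerage: 500 - 300 = 200, checking: 750 + 300 = 1050. Balances: brokerage=200, savings=700, checking=1050, taxes=950
Event 6 (deposit 50 to brokerage): brokerage: 200 + 50 = 250. Balances: brokerage=250, savings=700, checking=1050, taxes=950
Event 7 (transfer 50 taxes -> checking): taxes: 950 - 50 = 900, checking: 1050 + 50 = 1100. Balances: brokerage=250, savings=700, checking=1100, taxes=900
Event 8 (deposit 250 to taxes): taxes: 900 + 250 = 1150. Balances: brokerage=250, savings=700, checking=1100, taxes=1150

Final balance of taxes: 1150

Answer: 1150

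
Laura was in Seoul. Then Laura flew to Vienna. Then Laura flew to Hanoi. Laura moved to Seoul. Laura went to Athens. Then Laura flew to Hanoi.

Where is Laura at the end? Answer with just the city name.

Tracking Laura's location:
Start: Laura is in Seoul.
After move 1: Seoul -> Vienna. Laura is in Vienna.
After move 2: Vienna -> Hanoi. Laura is in Hanoi.
After move 3: Hanoi -> Seoul. Laura is in Seoul.
After move 4: Seoul -> Athens. Laura is in Athens.
After move 5: Athens -> Hanoi. Laura is in Hanoi.

Answer: Hanoi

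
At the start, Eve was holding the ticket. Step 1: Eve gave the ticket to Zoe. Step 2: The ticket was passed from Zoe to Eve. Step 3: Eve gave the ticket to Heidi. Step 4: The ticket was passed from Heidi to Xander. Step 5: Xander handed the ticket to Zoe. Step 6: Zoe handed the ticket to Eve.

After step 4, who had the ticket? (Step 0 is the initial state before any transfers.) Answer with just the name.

Answer: Xander

Derivation:
Tracking the ticket holder through step 4:
After step 0 (start): Eve
After step 1: Zoe
After step 2: Eve
After step 3: Heidi
After step 4: Xander

At step 4, the holder is Xander.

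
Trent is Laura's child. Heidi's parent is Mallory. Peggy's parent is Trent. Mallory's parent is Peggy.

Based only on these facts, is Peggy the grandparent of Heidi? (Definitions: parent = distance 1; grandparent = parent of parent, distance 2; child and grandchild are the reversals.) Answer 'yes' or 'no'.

Answer: yes

Derivation:
Reconstructing the parent chain from the given facts:
  Laura -> Trent -> Peggy -> Mallory -> Heidi
(each arrow means 'parent of the next')
Positions in the chain (0 = top):
  position of Laura: 0
  position of Trent: 1
  position of Peggy: 2
  position of Mallory: 3
  position of Heidi: 4

Peggy is at position 2, Heidi is at position 4; signed distance (j - i) = 2.
'grandparent' requires j - i = 2. Actual distance is 2, so the relation HOLDS.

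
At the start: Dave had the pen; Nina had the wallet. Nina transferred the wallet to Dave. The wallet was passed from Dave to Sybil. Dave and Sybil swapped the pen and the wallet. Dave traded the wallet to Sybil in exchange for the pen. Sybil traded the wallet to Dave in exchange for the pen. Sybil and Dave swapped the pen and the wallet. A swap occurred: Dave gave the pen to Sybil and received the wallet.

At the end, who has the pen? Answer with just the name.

Tracking all object holders:
Start: pen:Dave, wallet:Nina
Event 1 (give wallet: Nina -> Dave). State: pen:Dave, wallet:Dave
Event 2 (give wallet: Dave -> Sybil). State: pen:Dave, wallet:Sybil
Event 3 (swap pen<->wallet: now pen:Sybil, wallet:Dave). State: pen:Sybil, wallet:Dave
Event 4 (swap wallet<->pen: now wallet:Sybil, pen:Dave). State: pen:Dave, wallet:Sybil
Event 5 (swap wallet<->pen: now wallet:Dave, pen:Sybil). State: pen:Sybil, wallet:Dave
Event 6 (swap pen<->wallet: now pen:Dave, wallet:Sybil). State: pen:Dave, wallet:Sybil
Event 7 (swap pen<->wallet: now pen:Sybil, wallet:Dave). State: pen:Sybil, wallet:Dave

Final state: pen:Sybil, wallet:Dave
The pen is held by Sybil.

Answer: Sybil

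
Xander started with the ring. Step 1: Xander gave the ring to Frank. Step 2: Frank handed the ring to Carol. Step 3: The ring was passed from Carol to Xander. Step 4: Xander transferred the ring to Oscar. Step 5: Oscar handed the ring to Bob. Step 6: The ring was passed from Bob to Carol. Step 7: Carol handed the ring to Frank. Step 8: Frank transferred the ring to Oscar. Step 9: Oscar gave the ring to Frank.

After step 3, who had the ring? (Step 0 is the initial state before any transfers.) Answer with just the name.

Answer: Xander

Derivation:
Tracking the ring holder through step 3:
After step 0 (start): Xander
After step 1: Frank
After step 2: Carol
After step 3: Xander

At step 3, the holder is Xander.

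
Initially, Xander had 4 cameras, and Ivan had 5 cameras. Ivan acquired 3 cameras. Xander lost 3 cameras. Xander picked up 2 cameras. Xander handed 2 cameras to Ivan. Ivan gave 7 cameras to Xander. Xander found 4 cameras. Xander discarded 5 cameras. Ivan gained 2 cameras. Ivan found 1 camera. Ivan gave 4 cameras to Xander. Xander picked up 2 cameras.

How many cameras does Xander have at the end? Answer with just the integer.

Answer: 13

Derivation:
Tracking counts step by step:
Start: Xander=4, Ivan=5
Event 1 (Ivan +3): Ivan: 5 -> 8. State: Xander=4, Ivan=8
Event 2 (Xander -3): Xander: 4 -> 1. State: Xander=1, Ivan=8
Event 3 (Xander +2): Xander: 1 -> 3. State: Xander=3, Ivan=8
Event 4 (Xander -> Ivan, 2): Xander: 3 -> 1, Ivan: 8 -> 10. State: Xander=1, Ivan=10
Event 5 (Ivan -> Xander, 7): Ivan: 10 -> 3, Xander: 1 -> 8. State: Xander=8, Ivan=3
Event 6 (Xander +4): Xander: 8 -> 12. State: Xander=12, Ivan=3
Event 7 (Xander -5): Xander: 12 -> 7. State: Xander=7, Ivan=3
Event 8 (Ivan +2): Ivan: 3 -> 5. State: Xander=7, Ivan=5
Event 9 (Ivan +1): Ivan: 5 -> 6. State: Xander=7, Ivan=6
Event 10 (Ivan -> Xander, 4): Ivan: 6 -> 2, Xander: 7 -> 11. State: Xander=11, Ivan=2
Event 11 (Xander +2): Xander: 11 -> 13. State: Xander=13, Ivan=2

Xander's final count: 13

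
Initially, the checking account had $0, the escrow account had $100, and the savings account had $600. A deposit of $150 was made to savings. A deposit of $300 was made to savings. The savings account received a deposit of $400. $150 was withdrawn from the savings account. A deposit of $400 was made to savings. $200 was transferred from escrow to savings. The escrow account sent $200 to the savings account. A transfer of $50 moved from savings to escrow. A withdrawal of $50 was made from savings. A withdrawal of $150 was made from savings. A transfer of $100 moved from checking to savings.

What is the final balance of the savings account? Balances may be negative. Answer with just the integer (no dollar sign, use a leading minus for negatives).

Tracking account balances step by step:
Start: checking=0, escrow=100, savings=600
Event 1 (deposit 150 to savings): savings: 600 + 150 = 750. Balances: checking=0, escrow=100, savings=750
Event 2 (deposit 300 to savings): savings: 750 + 300 = 1050. Balances: checking=0, escrow=100, savings=1050
Event 3 (deposit 400 to savings): savings: 1050 + 400 = 1450. Balances: checking=0, escrow=100, savings=1450
Event 4 (withdraw 150 from savings): savings: 1450 - 150 = 1300. Balances: checking=0, escrow=100, savings=1300
Event 5 (deposit 400 to savings): savings: 1300 + 400 = 1700. Balances: checking=0, escrow=100, savings=1700
Event 6 (transfer 200 escrow -> savings): escrow: 100 - 200 = -100, savings: 1700 + 200 = 1900. Balances: checking=0, escrow=-100, savings=1900
Event 7 (transfer 200 escrow -> savings): escrow: -100 - 200 = -300, savings: 1900 + 200 = 2100. Balances: checking=0, escrow=-300, savings=2100
Event 8 (transfer 50 savings -> escrow): savings: 2100 - 50 = 2050, escrow: -300 + 50 = -250. Balances: checking=0, escrow=-250, savings=2050
Event 9 (withdraw 50 from savings): savings: 2050 - 50 = 2000. Balances: checking=0, escrow=-250, savings=2000
Event 10 (withdraw 150 from savings): savings: 2000 - 150 = 1850. Balances: checking=0, escrow=-250, savings=1850
Event 11 (transfer 100 checking -> savings): checking: 0 - 100 = -100, savings: 1850 + 100 = 1950. Balances: checking=-100, escrow=-250, savings=1950

Final balance of savings: 1950

Answer: 1950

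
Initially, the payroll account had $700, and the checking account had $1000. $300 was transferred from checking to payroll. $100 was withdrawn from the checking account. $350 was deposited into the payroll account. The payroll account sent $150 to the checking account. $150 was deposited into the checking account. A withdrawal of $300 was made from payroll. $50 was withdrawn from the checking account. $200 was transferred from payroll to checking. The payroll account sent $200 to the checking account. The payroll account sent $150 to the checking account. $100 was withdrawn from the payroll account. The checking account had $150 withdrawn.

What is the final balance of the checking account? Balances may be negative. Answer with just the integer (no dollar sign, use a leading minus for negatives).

Answer: 1250

Derivation:
Tracking account balances step by step:
Start: payroll=700, checking=1000
Event 1 (transfer 300 checking -> payroll): checking: 1000 - 300 = 700, payroll: 700 + 300 = 1000. Balances: payroll=1000, checking=700
Event 2 (withdraw 100 from checking): checking: 700 - 100 = 600. Balances: payroll=1000, checking=600
Event 3 (deposit 350 to payroll): payroll: 1000 + 350 = 1350. Balances: payroll=1350, checking=600
Event 4 (transfer 150 payroll -> checking): payroll: 1350 - 150 = 1200, checking: 600 + 150 = 750. Balances: payroll=1200, checking=750
Event 5 (deposit 150 to checking): checking: 750 + 150 = 900. Balances: payroll=1200, checking=900
Event 6 (withdraw 300 from payroll): payroll: 1200 - 300 = 900. Balances: payroll=900, checking=900
Event 7 (withdraw 50 from checking): checking: 900 - 50 = 850. Balances: payroll=900, checking=850
Event 8 (transfer 200 payroll -> checking): payroll: 900 - 200 = 700, checking: 850 + 200 = 1050. Balances: payroll=700, checking=1050
Event 9 (transfer 200 payroll -> checking): payroll: 700 - 200 = 500, checking: 1050 + 200 = 1250. Balances: payroll=500, checking=1250
Event 10 (transfer 150 payroll -> checking): payroll: 500 - 150 = 350, checking: 1250 + 150 = 1400. Balances: payroll=350, checking=1400
Event 11 (withdraw 100 from payroll): payroll: 350 - 100 = 250. Balances: payroll=250, checking=1400
Event 12 (withdraw 150 from checking): checking: 1400 - 150 = 1250. Balances: payroll=250, checking=1250

Final balance of checking: 1250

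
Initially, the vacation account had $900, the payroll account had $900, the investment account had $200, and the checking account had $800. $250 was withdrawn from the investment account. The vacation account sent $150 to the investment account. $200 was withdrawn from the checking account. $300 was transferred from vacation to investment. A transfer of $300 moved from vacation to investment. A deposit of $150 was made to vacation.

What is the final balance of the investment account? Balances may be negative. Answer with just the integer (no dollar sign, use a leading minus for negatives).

Answer: 700

Derivation:
Tracking account balances step by step:
Start: vacation=900, payroll=900, investment=200, checking=800
Event 1 (withdraw 250 from investment): investment: 200 - 250 = -50. Balances: vacation=900, payroll=900, investment=-50, checking=800
Event 2 (transfer 150 vacation -> investment): vacation: 900 - 150 = 750, investment: -50 + 150 = 100. Balances: vacation=750, payroll=900, investment=100, checking=800
Event 3 (withdraw 200 from checking): checking: 800 - 200 = 600. Balances: vacation=750, payroll=900, investment=100, checking=600
Event 4 (transfer 300 vacation -> investment): vacation: 750 - 300 = 450, investment: 100 + 300 = 400. Balances: vacation=450, payroll=900, investment=400, checking=600
Event 5 (transfer 300 vacation -> investment): vacation: 450 - 300 = 150, investment: 400 + 300 = 700. Balances: vacation=150, payroll=900, investment=700, checking=600
Event 6 (deposit 150 to vacation): vacation: 150 + 150 = 300. Balances: vacation=300, payroll=900, investment=700, checking=600

Final balance of investment: 700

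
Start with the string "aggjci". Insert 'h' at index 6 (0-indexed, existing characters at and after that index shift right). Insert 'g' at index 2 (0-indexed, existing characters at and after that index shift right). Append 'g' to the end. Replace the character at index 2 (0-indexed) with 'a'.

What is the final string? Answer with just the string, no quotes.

Applying each edit step by step:
Start: "aggjci"
Op 1 (insert 'h' at idx 6): "aggjci" -> "aggjcih"
Op 2 (insert 'g' at idx 2): "aggjcih" -> "agggjcih"
Op 3 (append 'g'): "agggjcih" -> "agggjcihg"
Op 4 (replace idx 2: 'g' -> 'a'): "agggjcihg" -> "agagjcihg"

Answer: agagjcihg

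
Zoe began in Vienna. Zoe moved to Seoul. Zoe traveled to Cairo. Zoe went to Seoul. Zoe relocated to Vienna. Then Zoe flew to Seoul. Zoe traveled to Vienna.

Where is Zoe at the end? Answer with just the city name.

Tracking Zoe's location:
Start: Zoe is in Vienna.
After move 1: Vienna -> Seoul. Zoe is in Seoul.
After move 2: Seoul -> Cairo. Zoe is in Cairo.
After move 3: Cairo -> Seoul. Zoe is in Seoul.
After move 4: Seoul -> Vienna. Zoe is in Vienna.
After move 5: Vienna -> Seoul. Zoe is in Seoul.
After move 6: Seoul -> Vienna. Zoe is in Vienna.

Answer: Vienna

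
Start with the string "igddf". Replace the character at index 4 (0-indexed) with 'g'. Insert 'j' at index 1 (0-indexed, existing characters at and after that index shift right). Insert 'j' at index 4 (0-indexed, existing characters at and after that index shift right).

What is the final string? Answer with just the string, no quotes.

Applying each edit step by step:
Start: "igddf"
Op 1 (replace idx 4: 'f' -> 'g'): "igddf" -> "igddg"
Op 2 (insert 'j' at idx 1): "igddg" -> "ijgddg"
Op 3 (insert 'j' at idx 4): "ijgddg" -> "ijgdjdg"

Answer: ijgdjdg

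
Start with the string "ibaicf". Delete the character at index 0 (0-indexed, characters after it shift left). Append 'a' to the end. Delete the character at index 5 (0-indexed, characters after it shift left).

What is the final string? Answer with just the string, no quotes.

Applying each edit step by step:
Start: "ibaicf"
Op 1 (delete idx 0 = 'i'): "ibaicf" -> "baicf"
Op 2 (append 'a'): "baicf" -> "baicfa"
Op 3 (delete idx 5 = 'a'): "baicfa" -> "baicf"

Answer: baicf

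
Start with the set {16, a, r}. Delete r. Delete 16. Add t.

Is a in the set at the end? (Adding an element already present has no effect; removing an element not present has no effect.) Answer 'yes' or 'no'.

Answer: yes

Derivation:
Tracking the set through each operation:
Start: {16, a, r}
Event 1 (remove r): removed. Set: {16, a}
Event 2 (remove 16): removed. Set: {a}
Event 3 (add t): added. Set: {a, t}

Final set: {a, t} (size 2)
a is in the final set.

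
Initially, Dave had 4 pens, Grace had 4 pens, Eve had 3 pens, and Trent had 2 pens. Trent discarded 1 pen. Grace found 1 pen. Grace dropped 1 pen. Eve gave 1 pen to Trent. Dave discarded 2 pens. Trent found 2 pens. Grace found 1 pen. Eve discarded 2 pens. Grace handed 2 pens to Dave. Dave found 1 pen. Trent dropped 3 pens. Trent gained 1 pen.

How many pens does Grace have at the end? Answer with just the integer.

Tracking counts step by step:
Start: Dave=4, Grace=4, Eve=3, Trent=2
Event 1 (Trent -1): Trent: 2 -> 1. State: Dave=4, Grace=4, Eve=3, Trent=1
Event 2 (Grace +1): Grace: 4 -> 5. State: Dave=4, Grace=5, Eve=3, Trent=1
Event 3 (Grace -1): Grace: 5 -> 4. State: Dave=4, Grace=4, Eve=3, Trent=1
Event 4 (Eve -> Trent, 1): Eve: 3 -> 2, Trent: 1 -> 2. State: Dave=4, Grace=4, Eve=2, Trent=2
Event 5 (Dave -2): Dave: 4 -> 2. State: Dave=2, Grace=4, Eve=2, Trent=2
Event 6 (Trent +2): Trent: 2 -> 4. State: Dave=2, Grace=4, Eve=2, Trent=4
Event 7 (Grace +1): Grace: 4 -> 5. State: Dave=2, Grace=5, Eve=2, Trent=4
Event 8 (Eve -2): Eve: 2 -> 0. State: Dave=2, Grace=5, Eve=0, Trent=4
Event 9 (Grace -> Dave, 2): Grace: 5 -> 3, Dave: 2 -> 4. State: Dave=4, Grace=3, Eve=0, Trent=4
Event 10 (Dave +1): Dave: 4 -> 5. State: Dave=5, Grace=3, Eve=0, Trent=4
Event 11 (Trent -3): Trent: 4 -> 1. State: Dave=5, Grace=3, Eve=0, Trent=1
Event 12 (Trent +1): Trent: 1 -> 2. State: Dave=5, Grace=3, Eve=0, Trent=2

Grace's final count: 3

Answer: 3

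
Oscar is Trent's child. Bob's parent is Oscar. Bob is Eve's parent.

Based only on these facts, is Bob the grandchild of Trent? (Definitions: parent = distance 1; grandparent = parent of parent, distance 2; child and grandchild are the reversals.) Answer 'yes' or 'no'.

Reconstructing the parent chain from the given facts:
  Trent -> Oscar -> Bob -> Eve
(each arrow means 'parent of the next')
Positions in the chain (0 = top):
  position of Trent: 0
  position of Oscar: 1
  position of Bob: 2
  position of Eve: 3

Bob is at position 2, Trent is at position 0; signed distance (j - i) = -2.
'grandchild' requires j - i = -2. Actual distance is -2, so the relation HOLDS.

Answer: yes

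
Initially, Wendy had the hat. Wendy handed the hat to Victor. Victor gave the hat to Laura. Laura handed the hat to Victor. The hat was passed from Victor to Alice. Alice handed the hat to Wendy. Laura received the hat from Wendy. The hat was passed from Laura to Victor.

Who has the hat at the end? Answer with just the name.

Answer: Victor

Derivation:
Tracking the hat through each event:
Start: Wendy has the hat.
After event 1: Victor has the hat.
After event 2: Laura has the hat.
After event 3: Victor has the hat.
After event 4: Alice has the hat.
After event 5: Wendy has the hat.
After event 6: Laura has the hat.
After event 7: Victor has the hat.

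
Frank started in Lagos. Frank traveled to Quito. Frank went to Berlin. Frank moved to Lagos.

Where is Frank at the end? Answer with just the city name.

Answer: Lagos

Derivation:
Tracking Frank's location:
Start: Frank is in Lagos.
After move 1: Lagos -> Quito. Frank is in Quito.
After move 2: Quito -> Berlin. Frank is in Berlin.
After move 3: Berlin -> Lagos. Frank is in Lagos.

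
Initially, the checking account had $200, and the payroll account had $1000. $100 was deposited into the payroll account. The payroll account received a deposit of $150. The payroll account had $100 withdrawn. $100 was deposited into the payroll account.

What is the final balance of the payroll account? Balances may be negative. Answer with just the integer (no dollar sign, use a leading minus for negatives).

Tracking account balances step by step:
Start: checking=200, payroll=1000
Event 1 (deposit 100 to payroll): payroll: 1000 + 100 = 1100. Balances: checking=200, payroll=1100
Event 2 (deposit 150 to payroll): payroll: 1100 + 150 = 1250. Balances: checking=200, payroll=1250
Event 3 (withdraw 100 from payroll): payroll: 1250 - 100 = 1150. Balances: checking=200, payroll=1150
Event 4 (deposit 100 to payroll): payroll: 1150 + 100 = 1250. Balances: checking=200, payroll=1250

Final balance of payroll: 1250

Answer: 1250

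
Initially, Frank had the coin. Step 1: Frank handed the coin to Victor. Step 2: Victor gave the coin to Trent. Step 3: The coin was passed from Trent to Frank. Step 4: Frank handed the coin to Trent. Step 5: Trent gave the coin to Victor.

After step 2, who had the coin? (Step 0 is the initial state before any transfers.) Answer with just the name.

Tracking the coin holder through step 2:
After step 0 (start): Frank
After step 1: Victor
After step 2: Trent

At step 2, the holder is Trent.

Answer: Trent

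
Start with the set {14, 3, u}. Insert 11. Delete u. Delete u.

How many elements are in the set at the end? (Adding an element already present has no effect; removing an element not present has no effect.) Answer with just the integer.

Tracking the set through each operation:
Start: {14, 3, u}
Event 1 (add 11): added. Set: {11, 14, 3, u}
Event 2 (remove u): removed. Set: {11, 14, 3}
Event 3 (remove u): not present, no change. Set: {11, 14, 3}

Final set: {11, 14, 3} (size 3)

Answer: 3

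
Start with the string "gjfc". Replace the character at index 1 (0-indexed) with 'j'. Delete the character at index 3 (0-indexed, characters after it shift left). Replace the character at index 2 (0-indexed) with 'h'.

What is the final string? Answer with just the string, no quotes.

Answer: gjh

Derivation:
Applying each edit step by step:
Start: "gjfc"
Op 1 (replace idx 1: 'j' -> 'j'): "gjfc" -> "gjfc"
Op 2 (delete idx 3 = 'c'): "gjfc" -> "gjf"
Op 3 (replace idx 2: 'f' -> 'h'): "gjf" -> "gjh"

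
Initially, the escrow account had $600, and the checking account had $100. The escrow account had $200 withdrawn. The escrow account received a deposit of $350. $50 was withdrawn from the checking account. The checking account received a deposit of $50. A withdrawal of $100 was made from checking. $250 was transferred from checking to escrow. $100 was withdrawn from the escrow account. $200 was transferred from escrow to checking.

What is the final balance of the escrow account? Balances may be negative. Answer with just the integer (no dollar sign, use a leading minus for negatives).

Tracking account balances step by step:
Start: escrow=600, checking=100
Event 1 (withdraw 200 from escrow): escrow: 600 - 200 = 400. Balances: escrow=400, checking=100
Event 2 (deposit 350 to escrow): escrow: 400 + 350 = 750. Balances: escrow=750, checking=100
Event 3 (withdraw 50 from checking): checking: 100 - 50 = 50. Balances: escrow=750, checking=50
Event 4 (deposit 50 to checking): checking: 50 + 50 = 100. Balances: escrow=750, checking=100
Event 5 (withdraw 100 from checking): checking: 100 - 100 = 0. Balances: escrow=750, checking=0
Event 6 (transfer 250 checking -> escrow): checking: 0 - 250 = -250, escrow: 750 + 250 = 1000. Balances: escrow=1000, checking=-250
Event 7 (withdraw 100 from escrow): escrow: 1000 - 100 = 900. Balances: escrow=900, checking=-250
Event 8 (transfer 200 escrow -> checking): escrow: 900 - 200 = 700, checking: -250 + 200 = -50. Balances: escrow=700, checking=-50

Final balance of escrow: 700

Answer: 700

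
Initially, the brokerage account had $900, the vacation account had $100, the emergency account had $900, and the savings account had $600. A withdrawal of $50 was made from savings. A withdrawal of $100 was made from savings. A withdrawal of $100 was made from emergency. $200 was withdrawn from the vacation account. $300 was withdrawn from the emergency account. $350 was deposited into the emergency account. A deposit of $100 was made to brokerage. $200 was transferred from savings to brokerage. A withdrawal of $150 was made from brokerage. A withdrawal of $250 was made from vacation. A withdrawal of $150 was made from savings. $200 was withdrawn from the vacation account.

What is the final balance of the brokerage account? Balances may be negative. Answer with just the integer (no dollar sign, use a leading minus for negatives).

Answer: 1050

Derivation:
Tracking account balances step by step:
Start: brokerage=900, vacation=100, emergency=900, savings=600
Event 1 (withdraw 50 from savings): savings: 600 - 50 = 550. Balances: brokerage=900, vacation=100, emergency=900, savings=550
Event 2 (withdraw 100 from savings): savings: 550 - 100 = 450. Balances: brokerage=900, vacation=100, emergency=900, savings=450
Event 3 (withdraw 100 from emergency): emergency: 900 - 100 = 800. Balances: brokerage=900, vacation=100, emergency=800, savings=450
Event 4 (withdraw 200 from vacation): vacation: 100 - 200 = -100. Balances: brokerage=900, vacation=-100, emergency=800, savings=450
Event 5 (withdraw 300 from emergency): emergency: 800 - 300 = 500. Balances: brokerage=900, vacation=-100, emergency=500, savings=450
Event 6 (deposit 350 to emergency): emergency: 500 + 350 = 850. Balances: brokerage=900, vacation=-100, emergency=850, savings=450
Event 7 (deposit 100 to brokerage): brokerage: 900 + 100 = 1000. Balances: brokerage=1000, vacation=-100, emergency=850, savings=450
Event 8 (transfer 200 savings -> brokerage): savings: 450 - 200 = 250, brokerage: 1000 + 200 = 1200. Balances: brokerage=1200, vacation=-100, emergency=850, savings=250
Event 9 (withdraw 150 from brokerage): brokerage: 1200 - 150 = 1050. Balances: brokerage=1050, vacation=-100, emergency=850, savings=250
Event 10 (withdraw 250 from vacation): vacation: -100 - 250 = -350. Balances: brokerage=1050, vacation=-350, emergency=850, savings=250
Event 11 (withdraw 150 from savings): savings: 250 - 150 = 100. Balances: brokerage=1050, vacation=-350, emergency=850, savings=100
Event 12 (withdraw 200 from vacation): vacation: -350 - 200 = -550. Balances: brokerage=1050, vacation=-550, emergency=850, savings=100

Final balance of brokerage: 1050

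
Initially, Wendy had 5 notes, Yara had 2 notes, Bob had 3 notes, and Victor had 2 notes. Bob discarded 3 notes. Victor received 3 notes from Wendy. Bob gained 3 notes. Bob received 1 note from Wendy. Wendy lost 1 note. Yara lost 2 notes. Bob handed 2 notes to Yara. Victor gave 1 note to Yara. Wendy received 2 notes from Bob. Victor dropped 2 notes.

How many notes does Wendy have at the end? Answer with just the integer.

Tracking counts step by step:
Start: Wendy=5, Yara=2, Bob=3, Victor=2
Event 1 (Bob -3): Bob: 3 -> 0. State: Wendy=5, Yara=2, Bob=0, Victor=2
Event 2 (Wendy -> Victor, 3): Wendy: 5 -> 2, Victor: 2 -> 5. State: Wendy=2, Yara=2, Bob=0, Victor=5
Event 3 (Bob +3): Bob: 0 -> 3. State: Wendy=2, Yara=2, Bob=3, Victor=5
Event 4 (Wendy -> Bob, 1): Wendy: 2 -> 1, Bob: 3 -> 4. State: Wendy=1, Yara=2, Bob=4, Victor=5
Event 5 (Wendy -1): Wendy: 1 -> 0. State: Wendy=0, Yara=2, Bob=4, Victor=5
Event 6 (Yara -2): Yara: 2 -> 0. State: Wendy=0, Yara=0, Bob=4, Victor=5
Event 7 (Bob -> Yara, 2): Bob: 4 -> 2, Yara: 0 -> 2. State: Wendy=0, Yara=2, Bob=2, Victor=5
Event 8 (Victor -> Yara, 1): Victor: 5 -> 4, Yara: 2 -> 3. State: Wendy=0, Yara=3, Bob=2, Victor=4
Event 9 (Bob -> Wendy, 2): Bob: 2 -> 0, Wendy: 0 -> 2. State: Wendy=2, Yara=3, Bob=0, Victor=4
Event 10 (Victor -2): Victor: 4 -> 2. State: Wendy=2, Yara=3, Bob=0, Victor=2

Wendy's final count: 2

Answer: 2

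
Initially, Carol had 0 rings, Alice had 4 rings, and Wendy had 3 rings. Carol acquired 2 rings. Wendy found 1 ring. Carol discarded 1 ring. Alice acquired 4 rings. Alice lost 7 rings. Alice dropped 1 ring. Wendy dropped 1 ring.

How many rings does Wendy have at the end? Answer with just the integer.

Tracking counts step by step:
Start: Carol=0, Alice=4, Wendy=3
Event 1 (Carol +2): Carol: 0 -> 2. State: Carol=2, Alice=4, Wendy=3
Event 2 (Wendy +1): Wendy: 3 -> 4. State: Carol=2, Alice=4, Wendy=4
Event 3 (Carol -1): Carol: 2 -> 1. State: Carol=1, Alice=4, Wendy=4
Event 4 (Alice +4): Alice: 4 -> 8. State: Carol=1, Alice=8, Wendy=4
Event 5 (Alice -7): Alice: 8 -> 1. State: Carol=1, Alice=1, Wendy=4
Event 6 (Alice -1): Alice: 1 -> 0. State: Carol=1, Alice=0, Wendy=4
Event 7 (Wendy -1): Wendy: 4 -> 3. State: Carol=1, Alice=0, Wendy=3

Wendy's final count: 3

Answer: 3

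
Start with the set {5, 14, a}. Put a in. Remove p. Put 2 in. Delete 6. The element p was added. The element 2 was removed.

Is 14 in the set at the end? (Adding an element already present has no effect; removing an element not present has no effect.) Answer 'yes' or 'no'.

Answer: yes

Derivation:
Tracking the set through each operation:
Start: {14, 5, a}
Event 1 (add a): already present, no change. Set: {14, 5, a}
Event 2 (remove p): not present, no change. Set: {14, 5, a}
Event 3 (add 2): added. Set: {14, 2, 5, a}
Event 4 (remove 6): not present, no change. Set: {14, 2, 5, a}
Event 5 (add p): added. Set: {14, 2, 5, a, p}
Event 6 (remove 2): removed. Set: {14, 5, a, p}

Final set: {14, 5, a, p} (size 4)
14 is in the final set.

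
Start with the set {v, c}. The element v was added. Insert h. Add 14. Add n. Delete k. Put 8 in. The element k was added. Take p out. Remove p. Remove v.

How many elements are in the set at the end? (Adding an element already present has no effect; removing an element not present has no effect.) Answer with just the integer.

Answer: 6

Derivation:
Tracking the set through each operation:
Start: {c, v}
Event 1 (add v): already present, no change. Set: {c, v}
Event 2 (add h): added. Set: {c, h, v}
Event 3 (add 14): added. Set: {14, c, h, v}
Event 4 (add n): added. Set: {14, c, h, n, v}
Event 5 (remove k): not present, no change. Set: {14, c, h, n, v}
Event 6 (add 8): added. Set: {14, 8, c, h, n, v}
Event 7 (add k): added. Set: {14, 8, c, h, k, n, v}
Event 8 (remove p): not present, no change. Set: {14, 8, c, h, k, n, v}
Event 9 (remove p): not present, no change. Set: {14, 8, c, h, k, n, v}
Event 10 (remove v): removed. Set: {14, 8, c, h, k, n}

Final set: {14, 8, c, h, k, n} (size 6)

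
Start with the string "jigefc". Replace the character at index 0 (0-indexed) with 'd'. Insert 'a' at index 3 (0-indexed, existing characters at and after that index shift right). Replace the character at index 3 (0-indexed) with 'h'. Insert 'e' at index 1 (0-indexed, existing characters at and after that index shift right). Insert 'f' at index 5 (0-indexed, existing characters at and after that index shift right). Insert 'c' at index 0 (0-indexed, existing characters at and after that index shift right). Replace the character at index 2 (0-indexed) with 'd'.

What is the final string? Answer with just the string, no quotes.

Applying each edit step by step:
Start: "jigefc"
Op 1 (replace idx 0: 'j' -> 'd'): "jigefc" -> "digefc"
Op 2 (insert 'a' at idx 3): "digefc" -> "digaefc"
Op 3 (replace idx 3: 'a' -> 'h'): "digaefc" -> "dighefc"
Op 4 (insert 'e' at idx 1): "dighefc" -> "deighefc"
Op 5 (insert 'f' at idx 5): "deighefc" -> "deighfefc"
Op 6 (insert 'c' at idx 0): "deighfefc" -> "cdeighfefc"
Op 7 (replace idx 2: 'e' -> 'd'): "cdeighfefc" -> "cddighfefc"

Answer: cddighfefc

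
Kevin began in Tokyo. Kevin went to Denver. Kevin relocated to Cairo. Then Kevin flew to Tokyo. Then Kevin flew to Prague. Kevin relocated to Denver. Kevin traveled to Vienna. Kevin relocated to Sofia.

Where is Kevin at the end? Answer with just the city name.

Tracking Kevin's location:
Start: Kevin is in Tokyo.
After move 1: Tokyo -> Denver. Kevin is in Denver.
After move 2: Denver -> Cairo. Kevin is in Cairo.
After move 3: Cairo -> Tokyo. Kevin is in Tokyo.
After move 4: Tokyo -> Prague. Kevin is in Prague.
After move 5: Prague -> Denver. Kevin is in Denver.
After move 6: Denver -> Vienna. Kevin is in Vienna.
After move 7: Vienna -> Sofia. Kevin is in Sofia.

Answer: Sofia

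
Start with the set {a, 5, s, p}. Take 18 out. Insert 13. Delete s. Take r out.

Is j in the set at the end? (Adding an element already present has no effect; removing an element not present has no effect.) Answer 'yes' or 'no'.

Tracking the set through each operation:
Start: {5, a, p, s}
Event 1 (remove 18): not present, no change. Set: {5, a, p, s}
Event 2 (add 13): added. Set: {13, 5, a, p, s}
Event 3 (remove s): removed. Set: {13, 5, a, p}
Event 4 (remove r): not present, no change. Set: {13, 5, a, p}

Final set: {13, 5, a, p} (size 4)
j is NOT in the final set.

Answer: no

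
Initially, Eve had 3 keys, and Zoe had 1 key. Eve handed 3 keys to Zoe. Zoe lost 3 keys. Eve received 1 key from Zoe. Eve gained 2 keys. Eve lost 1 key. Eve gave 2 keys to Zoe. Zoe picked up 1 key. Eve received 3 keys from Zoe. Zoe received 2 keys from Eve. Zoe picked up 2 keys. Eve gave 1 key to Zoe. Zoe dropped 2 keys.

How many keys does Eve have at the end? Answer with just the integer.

Answer: 0

Derivation:
Tracking counts step by step:
Start: Eve=3, Zoe=1
Event 1 (Eve -> Zoe, 3): Eve: 3 -> 0, Zoe: 1 -> 4. State: Eve=0, Zoe=4
Event 2 (Zoe -3): Zoe: 4 -> 1. State: Eve=0, Zoe=1
Event 3 (Zoe -> Eve, 1): Zoe: 1 -> 0, Eve: 0 -> 1. State: Eve=1, Zoe=0
Event 4 (Eve +2): Eve: 1 -> 3. State: Eve=3, Zoe=0
Event 5 (Eve -1): Eve: 3 -> 2. State: Eve=2, Zoe=0
Event 6 (Eve -> Zoe, 2): Eve: 2 -> 0, Zoe: 0 -> 2. State: Eve=0, Zoe=2
Event 7 (Zoe +1): Zoe: 2 -> 3. State: Eve=0, Zoe=3
Event 8 (Zoe -> Eve, 3): Zoe: 3 -> 0, Eve: 0 -> 3. State: Eve=3, Zoe=0
Event 9 (Eve -> Zoe, 2): Eve: 3 -> 1, Zoe: 0 -> 2. State: Eve=1, Zoe=2
Event 10 (Zoe +2): Zoe: 2 -> 4. State: Eve=1, Zoe=4
Event 11 (Eve -> Zoe, 1): Eve: 1 -> 0, Zoe: 4 -> 5. State: Eve=0, Zoe=5
Event 12 (Zoe -2): Zoe: 5 -> 3. State: Eve=0, Zoe=3

Eve's final count: 0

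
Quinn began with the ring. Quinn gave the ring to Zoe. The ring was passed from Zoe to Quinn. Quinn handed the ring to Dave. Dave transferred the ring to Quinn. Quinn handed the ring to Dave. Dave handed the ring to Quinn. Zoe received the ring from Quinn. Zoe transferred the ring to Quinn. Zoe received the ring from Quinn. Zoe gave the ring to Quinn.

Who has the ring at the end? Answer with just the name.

Tracking the ring through each event:
Start: Quinn has the ring.
After event 1: Zoe has the ring.
After event 2: Quinn has the ring.
After event 3: Dave has the ring.
After event 4: Quinn has the ring.
After event 5: Dave has the ring.
After event 6: Quinn has the ring.
After event 7: Zoe has the ring.
After event 8: Quinn has the ring.
After event 9: Zoe has the ring.
After event 10: Quinn has the ring.

Answer: Quinn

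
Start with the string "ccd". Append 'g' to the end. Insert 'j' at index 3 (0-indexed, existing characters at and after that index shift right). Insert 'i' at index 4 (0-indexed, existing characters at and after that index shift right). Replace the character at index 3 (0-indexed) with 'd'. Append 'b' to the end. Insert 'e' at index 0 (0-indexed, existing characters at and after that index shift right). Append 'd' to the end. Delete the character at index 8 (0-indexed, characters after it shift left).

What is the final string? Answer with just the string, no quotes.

Answer: eccddigb

Derivation:
Applying each edit step by step:
Start: "ccd"
Op 1 (append 'g'): "ccd" -> "ccdg"
Op 2 (insert 'j' at idx 3): "ccdg" -> "ccdjg"
Op 3 (insert 'i' at idx 4): "ccdjg" -> "ccdjig"
Op 4 (replace idx 3: 'j' -> 'd'): "ccdjig" -> "ccddig"
Op 5 (append 'b'): "ccddig" -> "ccddigb"
Op 6 (insert 'e' at idx 0): "ccddigb" -> "eccddigb"
Op 7 (append 'd'): "eccddigb" -> "eccddigbd"
Op 8 (delete idx 8 = 'd'): "eccddigbd" -> "eccddigb"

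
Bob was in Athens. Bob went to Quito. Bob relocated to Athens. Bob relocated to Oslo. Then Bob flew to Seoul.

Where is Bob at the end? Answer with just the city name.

Tracking Bob's location:
Start: Bob is in Athens.
After move 1: Athens -> Quito. Bob is in Quito.
After move 2: Quito -> Athens. Bob is in Athens.
After move 3: Athens -> Oslo. Bob is in Oslo.
After move 4: Oslo -> Seoul. Bob is in Seoul.

Answer: Seoul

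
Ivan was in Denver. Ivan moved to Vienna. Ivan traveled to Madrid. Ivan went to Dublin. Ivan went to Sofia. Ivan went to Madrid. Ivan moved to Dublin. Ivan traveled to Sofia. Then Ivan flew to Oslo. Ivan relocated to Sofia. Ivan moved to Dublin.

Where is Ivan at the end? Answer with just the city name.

Answer: Dublin

Derivation:
Tracking Ivan's location:
Start: Ivan is in Denver.
After move 1: Denver -> Vienna. Ivan is in Vienna.
After move 2: Vienna -> Madrid. Ivan is in Madrid.
After move 3: Madrid -> Dublin. Ivan is in Dublin.
After move 4: Dublin -> Sofia. Ivan is in Sofia.
After move 5: Sofia -> Madrid. Ivan is in Madrid.
After move 6: Madrid -> Dublin. Ivan is in Dublin.
After move 7: Dublin -> Sofia. Ivan is in Sofia.
After move 8: Sofia -> Oslo. Ivan is in Oslo.
After move 9: Oslo -> Sofia. Ivan is in Sofia.
After move 10: Sofia -> Dublin. Ivan is in Dublin.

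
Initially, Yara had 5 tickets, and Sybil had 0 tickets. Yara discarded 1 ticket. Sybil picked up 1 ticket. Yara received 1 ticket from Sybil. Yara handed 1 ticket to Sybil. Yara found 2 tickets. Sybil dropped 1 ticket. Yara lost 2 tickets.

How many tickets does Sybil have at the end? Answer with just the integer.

Tracking counts step by step:
Start: Yara=5, Sybil=0
Event 1 (Yara -1): Yara: 5 -> 4. State: Yara=4, Sybil=0
Event 2 (Sybil +1): Sybil: 0 -> 1. State: Yara=4, Sybil=1
Event 3 (Sybil -> Yara, 1): Sybil: 1 -> 0, Yara: 4 -> 5. State: Yara=5, Sybil=0
Event 4 (Yara -> Sybil, 1): Yara: 5 -> 4, Sybil: 0 -> 1. State: Yara=4, Sybil=1
Event 5 (Yara +2): Yara: 4 -> 6. State: Yara=6, Sybil=1
Event 6 (Sybil -1): Sybil: 1 -> 0. State: Yara=6, Sybil=0
Event 7 (Yara -2): Yara: 6 -> 4. State: Yara=4, Sybil=0

Sybil's final count: 0

Answer: 0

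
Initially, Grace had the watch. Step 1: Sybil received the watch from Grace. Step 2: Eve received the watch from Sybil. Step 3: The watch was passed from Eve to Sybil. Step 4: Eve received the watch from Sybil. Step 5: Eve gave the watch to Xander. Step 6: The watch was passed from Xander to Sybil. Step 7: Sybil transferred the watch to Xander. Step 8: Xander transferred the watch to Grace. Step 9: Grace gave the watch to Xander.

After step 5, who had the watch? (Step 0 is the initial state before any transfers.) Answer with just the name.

Answer: Xander

Derivation:
Tracking the watch holder through step 5:
After step 0 (start): Grace
After step 1: Sybil
After step 2: Eve
After step 3: Sybil
After step 4: Eve
After step 5: Xander

At step 5, the holder is Xander.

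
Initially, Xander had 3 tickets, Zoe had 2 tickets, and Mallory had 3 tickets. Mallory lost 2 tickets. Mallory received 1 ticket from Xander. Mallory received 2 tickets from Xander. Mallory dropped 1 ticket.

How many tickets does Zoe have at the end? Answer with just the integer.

Answer: 2

Derivation:
Tracking counts step by step:
Start: Xander=3, Zoe=2, Mallory=3
Event 1 (Mallory -2): Mallory: 3 -> 1. State: Xander=3, Zoe=2, Mallory=1
Event 2 (Xander -> Mallory, 1): Xander: 3 -> 2, Mallory: 1 -> 2. State: Xander=2, Zoe=2, Mallory=2
Event 3 (Xander -> Mallory, 2): Xander: 2 -> 0, Mallory: 2 -> 4. State: Xander=0, Zoe=2, Mallory=4
Event 4 (Mallory -1): Mallory: 4 -> 3. State: Xander=0, Zoe=2, Mallory=3

Zoe's final count: 2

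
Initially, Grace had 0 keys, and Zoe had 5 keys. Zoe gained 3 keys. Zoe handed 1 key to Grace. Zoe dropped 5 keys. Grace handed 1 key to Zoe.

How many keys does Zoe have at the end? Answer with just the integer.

Answer: 3

Derivation:
Tracking counts step by step:
Start: Grace=0, Zoe=5
Event 1 (Zoe +3): Zoe: 5 -> 8. State: Grace=0, Zoe=8
Event 2 (Zoe -> Grace, 1): Zoe: 8 -> 7, Grace: 0 -> 1. State: Grace=1, Zoe=7
Event 3 (Zoe -5): Zoe: 7 -> 2. State: Grace=1, Zoe=2
Event 4 (Grace -> Zoe, 1): Grace: 1 -> 0, Zoe: 2 -> 3. State: Grace=0, Zoe=3

Zoe's final count: 3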